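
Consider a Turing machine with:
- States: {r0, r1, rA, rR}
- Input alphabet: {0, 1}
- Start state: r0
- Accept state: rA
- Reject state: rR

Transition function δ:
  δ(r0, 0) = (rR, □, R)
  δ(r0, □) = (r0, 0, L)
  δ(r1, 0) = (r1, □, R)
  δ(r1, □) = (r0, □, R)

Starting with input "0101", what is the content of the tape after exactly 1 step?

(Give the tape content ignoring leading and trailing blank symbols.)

Execution trace:
Initial: [r0]0101
Step 1: δ(r0, 0) = (rR, □, R) → □[rR]101

The machine reaches the reject state rR and halts.

After 1 step, the tape (ignoring leading/trailing blanks) is: 101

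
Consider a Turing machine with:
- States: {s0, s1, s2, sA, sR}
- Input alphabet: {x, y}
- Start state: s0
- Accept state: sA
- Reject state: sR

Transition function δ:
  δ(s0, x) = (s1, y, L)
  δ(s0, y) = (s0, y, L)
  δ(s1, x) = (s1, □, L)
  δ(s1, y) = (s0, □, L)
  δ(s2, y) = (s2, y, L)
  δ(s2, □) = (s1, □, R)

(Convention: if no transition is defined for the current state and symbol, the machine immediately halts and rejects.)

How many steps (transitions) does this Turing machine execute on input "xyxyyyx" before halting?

Execution trace:
Initial: [s0]xyxyyyx
Step 1: δ(s0, x) = (s1, y, L) → [s1]□yyxyyyx

No transition is defined for δ(s1, □). By convention the machine halts and rejects.

The machine executed 1 step before halting.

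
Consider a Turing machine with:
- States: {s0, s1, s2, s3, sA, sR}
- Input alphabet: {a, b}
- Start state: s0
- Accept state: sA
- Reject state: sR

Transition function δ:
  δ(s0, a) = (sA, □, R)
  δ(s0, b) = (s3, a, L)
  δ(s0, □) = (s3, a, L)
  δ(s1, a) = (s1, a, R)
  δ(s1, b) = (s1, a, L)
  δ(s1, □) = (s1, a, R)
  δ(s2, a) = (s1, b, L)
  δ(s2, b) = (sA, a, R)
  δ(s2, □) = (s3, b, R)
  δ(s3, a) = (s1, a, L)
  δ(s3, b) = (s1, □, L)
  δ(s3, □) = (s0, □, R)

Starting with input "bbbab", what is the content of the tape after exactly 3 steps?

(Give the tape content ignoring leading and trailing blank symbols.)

Execution trace:
Initial: [s0]bbbab
Step 1: δ(s0, b) = (s3, a, L) → [s3]□abbab
Step 2: δ(s3, □) = (s0, □, R) → □[s0]abbab
Step 3: δ(s0, a) = (sA, □, R) → □□[sA]bbab

The machine reaches the accept state sA and halts.

After 3 steps, the tape (ignoring leading/trailing blanks) is: bbab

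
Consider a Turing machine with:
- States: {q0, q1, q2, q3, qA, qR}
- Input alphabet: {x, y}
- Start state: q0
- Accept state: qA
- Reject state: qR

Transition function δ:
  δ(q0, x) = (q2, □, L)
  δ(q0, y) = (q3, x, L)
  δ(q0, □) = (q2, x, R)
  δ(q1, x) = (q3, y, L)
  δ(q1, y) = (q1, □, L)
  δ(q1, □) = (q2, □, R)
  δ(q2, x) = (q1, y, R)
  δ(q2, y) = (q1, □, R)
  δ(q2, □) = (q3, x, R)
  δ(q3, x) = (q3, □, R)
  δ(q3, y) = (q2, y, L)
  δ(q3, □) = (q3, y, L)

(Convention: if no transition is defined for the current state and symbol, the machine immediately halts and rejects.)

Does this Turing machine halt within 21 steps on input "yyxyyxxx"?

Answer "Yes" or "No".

Execution trace:
Initial: [q0]yyxyyxxx
Step 1: δ(q0, y) = (q3, x, L) → [q3]□xyxyyxxx
Step 2: δ(q3, □) = (q3, y, L) → [q3]□yxyxyyxxx
Step 3: δ(q3, □) = (q3, y, L) → [q3]□yyxyxyyxxx
Step 4: δ(q3, □) = (q3, y, L) → [q3]□yyyxyxyyxxx
Step 5: δ(q3, □) = (q3, y, L) → [q3]□yyyyxyxyyxxx
Step 6: δ(q3, □) = (q3, y, L) → [q3]□yyyyyxyxyyxxx
Step 7: δ(q3, □) = (q3, y, L) → [q3]□yyyyyyxyxyyxxx
Step 8: δ(q3, □) = (q3, y, L) → [q3]□yyyyyyyxyxyyxxx
Step 9: δ(q3, □) = (q3, y, L) → [q3]□yyyyyyyyxyxyyxxx
Step 10: δ(q3, □) = (q3, y, L) → [q3]□yyyyyyyyyxyxyyxxx
Step 11: δ(q3, □) = (q3, y, L) → [q3]□yyyyyyyyyyxyxyyxxx
Step 12: δ(q3, □) = (q3, y, L) → [q3]□yyyyyyyyyyyxyxyyxxx
Step 13: δ(q3, □) = (q3, y, L) → [q3]□yyyyyyyyyyyyxyxyyxxx
Step 14: δ(q3, □) = (q3, y, L) → [q3]□yyyyyyyyyyyyyxyxyyxxx
Step 15: δ(q3, □) = (q3, y, L) → [q3]□yyyyyyyyyyyyyyxyxyyxxx
Step 16: δ(q3, □) = (q3, y, L) → [q3]□yyyyyyyyyyyyyyyxyxyyxxx
Step 17: δ(q3, □) = (q3, y, L) → [q3]□yyyyyyyyyyyyyyyyxyxyyxxx
Step 18: δ(q3, □) = (q3, y, L) → [q3]□yyyyyyyyyyyyyyyyyxyxyyxxx
Step 19: δ(q3, □) = (q3, y, L) → [q3]□yyyyyyyyyyyyyyyyyyxyxyyxxx
Step 20: δ(q3, □) = (q3, y, L) → [q3]□yyyyyyyyyyyyyyyyyyyxyxyyxxx
Step 21: δ(q3, □) = (q3, y, L) → [q3]□yyyyyyyyyyyyyyyyyyyyxyxyyxxx

The machine has not reached a halting state after 21 steps.
The machine did not halt within the 21-step bound.

Answer: No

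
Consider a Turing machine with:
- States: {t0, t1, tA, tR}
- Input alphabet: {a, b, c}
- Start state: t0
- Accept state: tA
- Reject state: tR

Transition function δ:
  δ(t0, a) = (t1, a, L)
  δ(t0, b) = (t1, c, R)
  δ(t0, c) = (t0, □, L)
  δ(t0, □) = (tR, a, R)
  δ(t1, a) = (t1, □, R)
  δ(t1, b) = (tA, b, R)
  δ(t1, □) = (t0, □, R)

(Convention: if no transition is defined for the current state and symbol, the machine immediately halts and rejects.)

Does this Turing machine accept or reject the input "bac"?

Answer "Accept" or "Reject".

Execution trace:
Initial: [t0]bac
Step 1: δ(t0, b) = (t1, c, R) → c[t1]ac
Step 2: δ(t1, a) = (t1, □, R) → c□[t1]c

No transition is defined for δ(t1, c). By convention the machine halts and rejects.

Answer: Reject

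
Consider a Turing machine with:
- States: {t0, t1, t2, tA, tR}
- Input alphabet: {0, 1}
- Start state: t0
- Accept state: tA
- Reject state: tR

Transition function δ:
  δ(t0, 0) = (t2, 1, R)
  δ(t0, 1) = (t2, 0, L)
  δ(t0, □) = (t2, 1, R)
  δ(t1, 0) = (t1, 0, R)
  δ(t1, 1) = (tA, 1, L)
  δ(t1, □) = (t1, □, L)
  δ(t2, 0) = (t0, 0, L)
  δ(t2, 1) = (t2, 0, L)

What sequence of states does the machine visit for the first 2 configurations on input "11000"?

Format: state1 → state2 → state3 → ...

Execution trace:
Initial: [t0]11000
Step 1: δ(t0, 1) = (t2, 0, L) → [t2]□01000

No transition is defined for δ(t2, □). By convention the machine halts and rejects.

State sequence: t0 → t2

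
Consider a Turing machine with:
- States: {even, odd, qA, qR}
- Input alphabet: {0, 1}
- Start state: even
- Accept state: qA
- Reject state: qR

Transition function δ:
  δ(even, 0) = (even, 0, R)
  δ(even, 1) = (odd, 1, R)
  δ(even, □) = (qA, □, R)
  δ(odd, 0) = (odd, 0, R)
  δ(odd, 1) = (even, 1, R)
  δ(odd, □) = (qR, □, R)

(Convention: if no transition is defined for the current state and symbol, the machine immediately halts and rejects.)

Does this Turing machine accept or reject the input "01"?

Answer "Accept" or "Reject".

Execution trace:
Initial: [even]01
Step 1: δ(even, 0) = (even, 0, R) → 0[even]1
Step 2: δ(even, 1) = (odd, 1, R) → 01[odd]□
Step 3: δ(odd, □) = (qR, □, R) → 01□[qR]□

The machine reaches the reject state qR and halts.

Answer: Reject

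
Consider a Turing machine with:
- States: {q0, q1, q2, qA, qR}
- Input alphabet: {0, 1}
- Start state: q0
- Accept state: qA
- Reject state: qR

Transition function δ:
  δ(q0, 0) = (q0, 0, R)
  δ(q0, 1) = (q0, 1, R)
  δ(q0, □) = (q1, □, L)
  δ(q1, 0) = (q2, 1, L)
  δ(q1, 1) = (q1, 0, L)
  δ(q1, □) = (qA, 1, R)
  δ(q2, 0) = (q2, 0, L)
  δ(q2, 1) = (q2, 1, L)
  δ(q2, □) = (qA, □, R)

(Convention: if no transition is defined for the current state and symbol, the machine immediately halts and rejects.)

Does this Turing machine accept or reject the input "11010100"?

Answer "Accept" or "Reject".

Execution trace:
Initial: [q0]11010100
Step 1: δ(q0, 1) = (q0, 1, R) → 1[q0]1010100
Step 2: δ(q0, 1) = (q0, 1, R) → 11[q0]010100
Step 3: δ(q0, 0) = (q0, 0, R) → 110[q0]10100
Step 4: δ(q0, 1) = (q0, 1, R) → 1101[q0]0100
Step 5: δ(q0, 0) = (q0, 0, R) → 11010[q0]100
Step 6: δ(q0, 1) = (q0, 1, R) → 110101[q0]00
Step 7: δ(q0, 0) = (q0, 0, R) → 1101010[q0]0
Step 8: δ(q0, 0) = (q0, 0, R) → 11010100[q0]□
Step 9: δ(q0, □) = (q1, □, L) → 1101010[q1]0□
Step 10: δ(q1, 0) = (q2, 1, L) → 110101[q2]01□
Step 11: δ(q2, 0) = (q2, 0, L) → 11010[q2]101□
Step 12: δ(q2, 1) = (q2, 1, L) → 1101[q2]0101□
Step 13: δ(q2, 0) = (q2, 0, L) → 110[q2]10101□
Step 14: δ(q2, 1) = (q2, 1, L) → 11[q2]010101□
Step 15: δ(q2, 0) = (q2, 0, L) → 1[q2]1010101□
Step 16: δ(q2, 1) = (q2, 1, L) → [q2]11010101□
Step 17: δ(q2, 1) = (q2, 1, L) → [q2]□11010101□
Step 18: δ(q2, □) = (qA, □, R) → □[qA]11010101□

The machine reaches the accept state qA and halts.

Answer: Accept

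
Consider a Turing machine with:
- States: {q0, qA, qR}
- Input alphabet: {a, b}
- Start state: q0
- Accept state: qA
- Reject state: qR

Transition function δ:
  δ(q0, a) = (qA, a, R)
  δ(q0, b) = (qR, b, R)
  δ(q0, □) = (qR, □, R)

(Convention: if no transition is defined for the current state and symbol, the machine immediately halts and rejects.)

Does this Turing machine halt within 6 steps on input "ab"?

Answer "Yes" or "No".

Execution trace:
Initial: [q0]ab
Step 1: δ(q0, a) = (qA, a, R) → a[qA]b

The machine reaches the accept state qA and halts.
The machine halted after 1 step (within the 6-step bound).

Answer: Yes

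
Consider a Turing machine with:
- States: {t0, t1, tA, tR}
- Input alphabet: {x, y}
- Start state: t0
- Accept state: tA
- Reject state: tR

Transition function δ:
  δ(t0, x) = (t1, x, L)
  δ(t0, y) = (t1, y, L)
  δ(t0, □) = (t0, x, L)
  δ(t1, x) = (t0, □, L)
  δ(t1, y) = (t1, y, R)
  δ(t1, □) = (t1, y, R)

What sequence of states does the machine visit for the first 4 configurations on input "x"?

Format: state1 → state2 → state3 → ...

Execution trace:
Initial: [t0]x
Step 1: δ(t0, x) = (t1, x, L) → [t1]□x
Step 2: δ(t1, □) = (t1, y, R) → y[t1]x
Step 3: δ(t1, x) = (t0, □, L) → [t0]y□

State sequence: t0 → t1 → t1 → t0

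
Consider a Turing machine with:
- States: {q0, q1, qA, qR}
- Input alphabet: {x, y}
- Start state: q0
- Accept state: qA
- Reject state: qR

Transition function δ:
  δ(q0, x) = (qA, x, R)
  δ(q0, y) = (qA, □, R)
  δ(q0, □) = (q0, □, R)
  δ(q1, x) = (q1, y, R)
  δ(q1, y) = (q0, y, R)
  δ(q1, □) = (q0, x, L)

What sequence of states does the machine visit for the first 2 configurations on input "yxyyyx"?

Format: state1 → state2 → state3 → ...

Execution trace:
Initial: [q0]yxyyyx
Step 1: δ(q0, y) = (qA, □, R) → □[qA]xyyyx

The machine reaches the accept state qA and halts.

State sequence: q0 → qA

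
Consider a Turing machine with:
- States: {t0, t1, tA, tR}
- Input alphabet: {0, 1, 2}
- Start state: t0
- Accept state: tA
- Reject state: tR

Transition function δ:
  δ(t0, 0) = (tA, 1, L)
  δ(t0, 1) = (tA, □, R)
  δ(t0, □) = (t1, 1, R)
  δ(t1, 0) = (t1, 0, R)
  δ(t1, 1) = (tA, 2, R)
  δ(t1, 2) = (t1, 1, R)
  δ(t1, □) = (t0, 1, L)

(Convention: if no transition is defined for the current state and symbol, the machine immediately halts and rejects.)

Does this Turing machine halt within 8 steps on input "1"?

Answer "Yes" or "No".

Execution trace:
Initial: [t0]1
Step 1: δ(t0, 1) = (tA, □, R) → □[tA]□

The machine reaches the accept state tA and halts.
The machine halted after 1 step (within the 8-step bound).

Answer: Yes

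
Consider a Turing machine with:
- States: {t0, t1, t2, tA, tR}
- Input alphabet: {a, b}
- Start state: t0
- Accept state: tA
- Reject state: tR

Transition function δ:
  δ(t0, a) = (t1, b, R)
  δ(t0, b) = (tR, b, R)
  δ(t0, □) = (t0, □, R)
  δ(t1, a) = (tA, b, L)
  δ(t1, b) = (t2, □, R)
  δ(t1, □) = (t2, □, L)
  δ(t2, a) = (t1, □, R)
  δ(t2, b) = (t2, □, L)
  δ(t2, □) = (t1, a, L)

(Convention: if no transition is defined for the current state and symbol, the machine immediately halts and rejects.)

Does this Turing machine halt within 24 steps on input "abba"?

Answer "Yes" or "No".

Execution trace:
Initial: [t0]abba
Step 1: δ(t0, a) = (t1, b, R) → b[t1]bba
Step 2: δ(t1, b) = (t2, □, R) → b□[t2]ba
Step 3: δ(t2, b) = (t2, □, L) → b[t2]□□a
Step 4: δ(t2, □) = (t1, a, L) → [t1]ba□a
Step 5: δ(t1, b) = (t2, □, R) → □[t2]a□a
Step 6: δ(t2, a) = (t1, □, R) → □□[t1]□a
Step 7: δ(t1, □) = (t2, □, L) → □[t2]□□a
Step 8: δ(t2, □) = (t1, a, L) → [t1]□a□a
Step 9: δ(t1, □) = (t2, □, L) → [t2]□□a□a
Step 10: δ(t2, □) = (t1, a, L) → [t1]□a□a□a
Step 11: δ(t1, □) = (t2, □, L) → [t2]□□a□a□a
Step 12: δ(t2, □) = (t1, a, L) → [t1]□a□a□a□a
Step 13: δ(t1, □) = (t2, □, L) → [t2]□□a□a□a□a
Step 14: δ(t2, □) = (t1, a, L) → [t1]□a□a□a□a□a
Step 15: δ(t1, □) = (t2, □, L) → [t2]□□a□a□a□a□a
Step 16: δ(t2, □) = (t1, a, L) → [t1]□a□a□a□a□a□a
Step 17: δ(t1, □) = (t2, □, L) → [t2]□□a□a□a□a□a□a
Step 18: δ(t2, □) = (t1, a, L) → [t1]□a□a□a□a□a□a□a
Step 19: δ(t1, □) = (t2, □, L) → [t2]□□a□a□a□a□a□a□a
Step 20: δ(t2, □) = (t1, a, L) → [t1]□a□a□a□a□a□a□a□a
Step 21: δ(t1, □) = (t2, □, L) → [t2]□□a□a□a□a□a□a□a□a
Step 22: δ(t2, □) = (t1, a, L) → [t1]□a□a□a□a□a□a□a□a□a
Step 23: δ(t1, □) = (t2, □, L) → [t2]□□a□a□a□a□a□a□a□a□a
Step 24: δ(t2, □) = (t1, a, L) → [t1]□a□a□a□a□a□a□a□a□a□a

The machine has not reached a halting state after 24 steps.
The machine did not halt within the 24-step bound.

Answer: No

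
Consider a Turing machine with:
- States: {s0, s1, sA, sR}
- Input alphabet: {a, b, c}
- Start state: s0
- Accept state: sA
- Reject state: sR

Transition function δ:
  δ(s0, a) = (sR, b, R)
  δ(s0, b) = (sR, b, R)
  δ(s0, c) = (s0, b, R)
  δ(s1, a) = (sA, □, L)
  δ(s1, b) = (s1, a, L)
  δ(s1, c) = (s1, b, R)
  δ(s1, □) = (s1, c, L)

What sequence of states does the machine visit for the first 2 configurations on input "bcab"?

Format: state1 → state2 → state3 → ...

Execution trace:
Initial: [s0]bcab
Step 1: δ(s0, b) = (sR, b, R) → b[sR]cab

The machine reaches the reject state sR and halts.

State sequence: s0 → sR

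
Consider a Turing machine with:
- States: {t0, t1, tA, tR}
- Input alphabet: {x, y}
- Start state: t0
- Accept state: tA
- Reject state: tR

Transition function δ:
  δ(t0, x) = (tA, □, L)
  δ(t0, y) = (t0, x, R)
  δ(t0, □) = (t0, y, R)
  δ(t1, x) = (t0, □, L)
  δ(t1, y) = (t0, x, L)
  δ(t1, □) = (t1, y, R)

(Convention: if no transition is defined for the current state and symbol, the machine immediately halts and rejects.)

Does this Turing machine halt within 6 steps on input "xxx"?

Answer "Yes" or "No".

Execution trace:
Initial: [t0]xxx
Step 1: δ(t0, x) = (tA, □, L) → [tA]□□xx

The machine reaches the accept state tA and halts.
The machine halted after 1 step (within the 6-step bound).

Answer: Yes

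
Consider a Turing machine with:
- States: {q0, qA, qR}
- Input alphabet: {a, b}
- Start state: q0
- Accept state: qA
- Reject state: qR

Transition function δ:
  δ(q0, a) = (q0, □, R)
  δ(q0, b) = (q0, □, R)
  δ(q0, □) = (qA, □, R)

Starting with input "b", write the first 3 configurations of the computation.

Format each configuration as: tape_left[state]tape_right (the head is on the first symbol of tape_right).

Transitions applied:
Step 1: δ(q0, b) = (q0, □, R)
Step 2: δ(q0, □) = (qA, □, R)

The first 3 configurations are:
[q0]b ⊢ □[q0]□ ⊢ □□[qA]□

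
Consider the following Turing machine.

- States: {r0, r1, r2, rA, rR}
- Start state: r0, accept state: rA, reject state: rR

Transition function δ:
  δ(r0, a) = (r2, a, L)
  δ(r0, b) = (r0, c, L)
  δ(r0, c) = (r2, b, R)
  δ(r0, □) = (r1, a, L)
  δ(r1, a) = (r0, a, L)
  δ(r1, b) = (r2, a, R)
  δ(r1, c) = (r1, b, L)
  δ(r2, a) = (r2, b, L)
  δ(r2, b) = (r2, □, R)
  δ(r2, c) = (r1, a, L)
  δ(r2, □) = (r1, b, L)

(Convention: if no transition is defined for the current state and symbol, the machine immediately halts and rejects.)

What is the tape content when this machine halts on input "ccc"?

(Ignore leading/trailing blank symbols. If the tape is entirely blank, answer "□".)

Execution trace:
Initial: [r0]ccc
Step 1: δ(r0, c) = (r2, b, R) → b[r2]cc
Step 2: δ(r2, c) = (r1, a, L) → [r1]bac
Step 3: δ(r1, b) = (r2, a, R) → a[r2]ac
Step 4: δ(r2, a) = (r2, b, L) → [r2]abc
Step 5: δ(r2, a) = (r2, b, L) → [r2]□bbc
Step 6: δ(r2, □) = (r1, b, L) → [r1]□bbbc

No transition is defined for δ(r1, □). By convention the machine halts and rejects.

Final tape (ignoring leading/trailing blanks): bbbc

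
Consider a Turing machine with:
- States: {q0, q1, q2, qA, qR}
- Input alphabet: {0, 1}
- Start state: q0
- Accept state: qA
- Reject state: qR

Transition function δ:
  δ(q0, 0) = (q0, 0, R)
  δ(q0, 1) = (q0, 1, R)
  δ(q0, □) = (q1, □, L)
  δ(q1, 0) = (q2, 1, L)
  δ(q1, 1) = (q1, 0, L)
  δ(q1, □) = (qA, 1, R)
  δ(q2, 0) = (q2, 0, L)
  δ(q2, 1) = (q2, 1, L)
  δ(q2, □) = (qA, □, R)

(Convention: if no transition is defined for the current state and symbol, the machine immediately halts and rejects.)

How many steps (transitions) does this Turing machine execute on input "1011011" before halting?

Execution trace:
Initial: [q0]1011011
Step 1: δ(q0, 1) = (q0, 1, R) → 1[q0]011011
Step 2: δ(q0, 0) = (q0, 0, R) → 10[q0]11011
Step 3: δ(q0, 1) = (q0, 1, R) → 101[q0]1011
Step 4: δ(q0, 1) = (q0, 1, R) → 1011[q0]011
Step 5: δ(q0, 0) = (q0, 0, R) → 10110[q0]11
Step 6: δ(q0, 1) = (q0, 1, R) → 101101[q0]1
Step 7: δ(q0, 1) = (q0, 1, R) → 1011011[q0]□
Step 8: δ(q0, □) = (q1, □, L) → 101101[q1]1□
Step 9: δ(q1, 1) = (q1, 0, L) → 10110[q1]10□
Step 10: δ(q1, 1) = (q1, 0, L) → 1011[q1]000□
Step 11: δ(q1, 0) = (q2, 1, L) → 101[q2]1100□
Step 12: δ(q2, 1) = (q2, 1, L) → 10[q2]11100□
Step 13: δ(q2, 1) = (q2, 1, L) → 1[q2]011100□
Step 14: δ(q2, 0) = (q2, 0, L) → [q2]1011100□
Step 15: δ(q2, 1) = (q2, 1, L) → [q2]□1011100□
Step 16: δ(q2, □) = (qA, □, R) → □[qA]1011100□

The machine reaches the accept state qA and halts.

The machine executed 16 steps before halting.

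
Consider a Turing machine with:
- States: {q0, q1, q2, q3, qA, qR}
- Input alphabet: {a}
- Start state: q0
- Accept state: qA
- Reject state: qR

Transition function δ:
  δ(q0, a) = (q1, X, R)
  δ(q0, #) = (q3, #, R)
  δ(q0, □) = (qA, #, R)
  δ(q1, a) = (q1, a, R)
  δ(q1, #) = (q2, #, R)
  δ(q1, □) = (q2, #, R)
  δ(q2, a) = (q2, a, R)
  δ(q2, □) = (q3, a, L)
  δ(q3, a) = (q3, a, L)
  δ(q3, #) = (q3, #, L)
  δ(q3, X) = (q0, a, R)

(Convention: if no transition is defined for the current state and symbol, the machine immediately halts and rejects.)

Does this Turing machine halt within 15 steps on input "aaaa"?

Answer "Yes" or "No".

Execution trace:
Initial: [q0]aaaa
Step 1: δ(q0, a) = (q1, X, R) → X[q1]aaa
Step 2: δ(q1, a) = (q1, a, R) → Xa[q1]aa
Step 3: δ(q1, a) = (q1, a, R) → Xaa[q1]a
Step 4: δ(q1, a) = (q1, a, R) → Xaaa[q1]□
Step 5: δ(q1, □) = (q2, #, R) → Xaaa#[q2]□
Step 6: δ(q2, □) = (q3, a, L) → Xaaa[q3]#a
Step 7: δ(q3, #) = (q3, #, L) → Xaa[q3]a#a
Step 8: δ(q3, a) = (q3, a, L) → Xa[q3]aa#a
Step 9: δ(q3, a) = (q3, a, L) → X[q3]aaa#a
Step 10: δ(q3, a) = (q3, a, L) → [q3]Xaaa#a
Step 11: δ(q3, X) = (q0, a, R) → a[q0]aaa#a
Step 12: δ(q0, a) = (q1, X, R) → aX[q1]aa#a
Step 13: δ(q1, a) = (q1, a, R) → aXa[q1]a#a
Step 14: δ(q1, a) = (q1, a, R) → aXaa[q1]#a
Step 15: δ(q1, #) = (q2, #, R) → aXaa#[q2]a

The machine has not reached a halting state after 15 steps.
The machine did not halt within the 15-step bound.

Answer: No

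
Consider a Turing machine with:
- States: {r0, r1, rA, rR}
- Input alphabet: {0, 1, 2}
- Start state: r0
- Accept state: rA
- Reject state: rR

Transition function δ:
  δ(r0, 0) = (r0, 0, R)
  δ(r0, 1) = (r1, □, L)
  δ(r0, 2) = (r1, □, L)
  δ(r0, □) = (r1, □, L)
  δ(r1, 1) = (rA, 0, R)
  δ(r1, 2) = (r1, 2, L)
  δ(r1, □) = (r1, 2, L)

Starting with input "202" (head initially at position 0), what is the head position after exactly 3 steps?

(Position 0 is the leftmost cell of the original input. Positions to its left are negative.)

Execution trace (head position shown):
Step 0: [r0]202  (head at position 0)
Step 1: move left → [r1]□□02  (head at position -1)
Step 2: move left → [r1]□2□02  (head at position -2)
Step 3: move left → [r1]□22□02  (head at position -3)

After 3 steps, the head is at position -3.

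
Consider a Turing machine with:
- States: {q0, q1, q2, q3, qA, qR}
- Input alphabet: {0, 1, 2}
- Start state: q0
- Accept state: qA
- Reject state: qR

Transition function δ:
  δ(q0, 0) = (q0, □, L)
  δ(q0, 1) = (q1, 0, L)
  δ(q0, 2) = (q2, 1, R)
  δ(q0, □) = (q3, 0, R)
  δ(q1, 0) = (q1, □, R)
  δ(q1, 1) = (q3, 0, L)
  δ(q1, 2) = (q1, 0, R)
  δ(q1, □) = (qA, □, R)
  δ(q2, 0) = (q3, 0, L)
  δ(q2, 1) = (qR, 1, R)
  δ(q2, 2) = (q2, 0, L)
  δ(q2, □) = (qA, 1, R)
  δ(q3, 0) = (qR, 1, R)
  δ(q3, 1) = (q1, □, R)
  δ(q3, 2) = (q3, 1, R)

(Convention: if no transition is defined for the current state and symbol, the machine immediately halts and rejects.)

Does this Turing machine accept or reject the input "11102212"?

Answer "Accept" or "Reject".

Execution trace:
Initial: [q0]11102212
Step 1: δ(q0, 1) = (q1, 0, L) → [q1]□01102212
Step 2: δ(q1, □) = (qA, □, R) → □[qA]01102212

The machine reaches the accept state qA and halts.

Answer: Accept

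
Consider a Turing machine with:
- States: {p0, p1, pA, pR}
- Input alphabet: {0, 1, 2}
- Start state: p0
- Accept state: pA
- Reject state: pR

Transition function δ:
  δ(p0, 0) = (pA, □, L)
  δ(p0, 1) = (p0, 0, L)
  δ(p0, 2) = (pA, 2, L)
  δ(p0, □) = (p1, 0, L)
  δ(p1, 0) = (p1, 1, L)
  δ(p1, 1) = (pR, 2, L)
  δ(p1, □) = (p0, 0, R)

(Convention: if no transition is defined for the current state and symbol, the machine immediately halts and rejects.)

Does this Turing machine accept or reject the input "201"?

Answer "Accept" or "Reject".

Execution trace:
Initial: [p0]201
Step 1: δ(p0, 2) = (pA, 2, L) → [pA]□201

The machine reaches the accept state pA and halts.

Answer: Accept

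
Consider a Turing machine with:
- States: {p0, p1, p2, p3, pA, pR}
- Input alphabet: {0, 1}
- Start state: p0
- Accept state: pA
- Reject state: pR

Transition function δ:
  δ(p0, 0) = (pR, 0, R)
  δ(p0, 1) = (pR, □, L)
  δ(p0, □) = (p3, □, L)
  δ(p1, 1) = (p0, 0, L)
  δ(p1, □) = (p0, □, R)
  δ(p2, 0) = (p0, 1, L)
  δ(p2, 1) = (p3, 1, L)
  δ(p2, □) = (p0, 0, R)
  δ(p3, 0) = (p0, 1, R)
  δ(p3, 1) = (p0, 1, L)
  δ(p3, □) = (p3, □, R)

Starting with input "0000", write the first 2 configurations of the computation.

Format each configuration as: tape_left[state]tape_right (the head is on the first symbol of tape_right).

Transitions applied:
Step 1: δ(p0, 0) = (pR, 0, R)

The first 2 configurations are:
[p0]0000 ⊢ 0[pR]000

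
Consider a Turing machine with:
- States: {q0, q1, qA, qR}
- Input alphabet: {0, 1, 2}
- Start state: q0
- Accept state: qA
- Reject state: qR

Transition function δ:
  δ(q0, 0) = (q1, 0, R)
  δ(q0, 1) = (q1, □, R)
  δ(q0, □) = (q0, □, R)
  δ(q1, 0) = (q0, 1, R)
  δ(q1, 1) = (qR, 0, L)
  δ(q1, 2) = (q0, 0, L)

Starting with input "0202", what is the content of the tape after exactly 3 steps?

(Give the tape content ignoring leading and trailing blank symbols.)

Execution trace:
Initial: [q0]0202
Step 1: δ(q0, 0) = (q1, 0, R) → 0[q1]202
Step 2: δ(q1, 2) = (q0, 0, L) → [q0]0002
Step 3: δ(q0, 0) = (q1, 0, R) → 0[q1]002

After 3 steps, the tape (ignoring leading/trailing blanks) is: 0002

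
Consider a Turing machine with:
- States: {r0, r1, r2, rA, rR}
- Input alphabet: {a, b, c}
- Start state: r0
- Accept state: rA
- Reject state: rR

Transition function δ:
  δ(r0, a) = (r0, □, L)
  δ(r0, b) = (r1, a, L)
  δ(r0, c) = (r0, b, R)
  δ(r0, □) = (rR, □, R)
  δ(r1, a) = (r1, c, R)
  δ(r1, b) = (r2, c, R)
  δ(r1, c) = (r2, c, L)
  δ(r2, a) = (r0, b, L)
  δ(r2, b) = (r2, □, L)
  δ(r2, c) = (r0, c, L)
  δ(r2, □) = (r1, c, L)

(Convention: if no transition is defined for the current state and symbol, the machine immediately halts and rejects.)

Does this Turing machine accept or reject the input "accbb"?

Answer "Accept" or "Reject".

Execution trace:
Initial: [r0]accbb
Step 1: δ(r0, a) = (r0, □, L) → [r0]□□ccbb
Step 2: δ(r0, □) = (rR, □, R) → □[rR]□ccbb

The machine reaches the reject state rR and halts.

Answer: Reject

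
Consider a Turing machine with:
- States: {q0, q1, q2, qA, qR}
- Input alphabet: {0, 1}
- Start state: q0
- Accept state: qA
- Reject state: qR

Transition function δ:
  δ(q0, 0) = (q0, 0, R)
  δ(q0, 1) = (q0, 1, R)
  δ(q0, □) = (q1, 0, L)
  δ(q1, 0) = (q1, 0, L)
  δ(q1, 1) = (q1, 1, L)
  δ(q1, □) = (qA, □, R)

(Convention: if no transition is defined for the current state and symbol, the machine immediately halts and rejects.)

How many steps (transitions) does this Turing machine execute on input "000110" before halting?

Execution trace:
Initial: [q0]000110
Step 1: δ(q0, 0) = (q0, 0, R) → 0[q0]00110
Step 2: δ(q0, 0) = (q0, 0, R) → 00[q0]0110
Step 3: δ(q0, 0) = (q0, 0, R) → 000[q0]110
Step 4: δ(q0, 1) = (q0, 1, R) → 0001[q0]10
Step 5: δ(q0, 1) = (q0, 1, R) → 00011[q0]0
Step 6: δ(q0, 0) = (q0, 0, R) → 000110[q0]□
Step 7: δ(q0, □) = (q1, 0, L) → 00011[q1]00
Step 8: δ(q1, 0) = (q1, 0, L) → 0001[q1]100
Step 9: δ(q1, 1) = (q1, 1, L) → 000[q1]1100
Step 10: δ(q1, 1) = (q1, 1, L) → 00[q1]01100
Step 11: δ(q1, 0) = (q1, 0, L) → 0[q1]001100
Step 12: δ(q1, 0) = (q1, 0, L) → [q1]0001100
Step 13: δ(q1, 0) = (q1, 0, L) → [q1]□0001100
Step 14: δ(q1, □) = (qA, □, R) → □[qA]0001100

The machine reaches the accept state qA and halts.

The machine executed 14 steps before halting.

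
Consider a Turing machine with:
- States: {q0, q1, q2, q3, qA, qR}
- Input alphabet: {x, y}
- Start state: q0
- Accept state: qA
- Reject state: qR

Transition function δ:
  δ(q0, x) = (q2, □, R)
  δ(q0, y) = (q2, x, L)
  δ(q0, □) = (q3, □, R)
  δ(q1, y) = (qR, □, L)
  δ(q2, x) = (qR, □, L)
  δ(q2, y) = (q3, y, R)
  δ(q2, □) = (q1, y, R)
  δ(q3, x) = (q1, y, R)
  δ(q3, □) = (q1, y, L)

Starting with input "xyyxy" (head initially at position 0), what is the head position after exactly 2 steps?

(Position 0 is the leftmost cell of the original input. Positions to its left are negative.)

Execution trace (head position shown):
Step 0: [q0]xyyxy  (head at position 0)
Step 1: move right → □[q2]yyxy  (head at position 1)
Step 2: move right → □y[q3]yxy  (head at position 2)

After 2 steps, the head is at position 2.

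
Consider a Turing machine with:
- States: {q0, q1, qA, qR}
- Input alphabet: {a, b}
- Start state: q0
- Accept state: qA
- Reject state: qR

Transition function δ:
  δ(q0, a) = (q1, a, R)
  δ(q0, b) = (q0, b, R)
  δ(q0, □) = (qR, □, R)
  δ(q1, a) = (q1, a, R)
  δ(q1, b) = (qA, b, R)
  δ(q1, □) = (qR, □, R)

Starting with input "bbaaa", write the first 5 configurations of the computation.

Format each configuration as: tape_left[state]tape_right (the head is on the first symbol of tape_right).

Transitions applied:
Step 1: δ(q0, b) = (q0, b, R)
Step 2: δ(q0, b) = (q0, b, R)
Step 3: δ(q0, a) = (q1, a, R)
Step 4: δ(q1, a) = (q1, a, R)

The first 5 configurations are:
[q0]bbaaa ⊢ b[q0]baaa ⊢ bb[q0]aaa ⊢ bba[q1]aa ⊢ bbaa[q1]a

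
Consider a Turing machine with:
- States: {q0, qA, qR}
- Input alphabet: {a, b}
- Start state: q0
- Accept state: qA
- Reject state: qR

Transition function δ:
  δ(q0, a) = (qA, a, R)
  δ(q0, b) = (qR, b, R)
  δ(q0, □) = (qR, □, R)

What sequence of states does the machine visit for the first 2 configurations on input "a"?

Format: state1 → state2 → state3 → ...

Execution trace:
Initial: [q0]a
Step 1: δ(q0, a) = (qA, a, R) → a[qA]□

The machine reaches the accept state qA and halts.

State sequence: q0 → qA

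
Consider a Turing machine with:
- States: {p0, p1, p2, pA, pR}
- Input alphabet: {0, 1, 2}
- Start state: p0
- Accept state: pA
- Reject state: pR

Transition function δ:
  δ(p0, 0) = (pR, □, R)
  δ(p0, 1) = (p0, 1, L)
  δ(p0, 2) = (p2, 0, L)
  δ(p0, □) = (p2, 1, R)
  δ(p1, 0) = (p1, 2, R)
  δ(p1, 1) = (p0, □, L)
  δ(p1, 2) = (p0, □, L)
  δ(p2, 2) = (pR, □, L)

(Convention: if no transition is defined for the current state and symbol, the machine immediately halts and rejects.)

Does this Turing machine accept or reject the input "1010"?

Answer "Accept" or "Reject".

Execution trace:
Initial: [p0]1010
Step 1: δ(p0, 1) = (p0, 1, L) → [p0]□1010
Step 2: δ(p0, □) = (p2, 1, R) → 1[p2]1010

No transition is defined for δ(p2, 1). By convention the machine halts and rejects.

Answer: Reject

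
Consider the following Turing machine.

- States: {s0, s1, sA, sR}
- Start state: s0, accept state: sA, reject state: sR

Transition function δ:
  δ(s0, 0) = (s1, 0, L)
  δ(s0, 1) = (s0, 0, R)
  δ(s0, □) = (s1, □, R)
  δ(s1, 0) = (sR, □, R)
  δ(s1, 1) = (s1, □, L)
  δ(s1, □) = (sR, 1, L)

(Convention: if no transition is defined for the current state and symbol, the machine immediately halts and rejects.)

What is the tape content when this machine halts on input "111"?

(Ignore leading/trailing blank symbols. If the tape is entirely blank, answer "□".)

Execution trace:
Initial: [s0]111
Step 1: δ(s0, 1) = (s0, 0, R) → 0[s0]11
Step 2: δ(s0, 1) = (s0, 0, R) → 00[s0]1
Step 3: δ(s0, 1) = (s0, 0, R) → 000[s0]□
Step 4: δ(s0, □) = (s1, □, R) → 000□[s1]□
Step 5: δ(s1, □) = (sR, 1, L) → 000[sR]□1

The machine reaches the reject state sR and halts.

Final tape (ignoring leading/trailing blanks): 000□1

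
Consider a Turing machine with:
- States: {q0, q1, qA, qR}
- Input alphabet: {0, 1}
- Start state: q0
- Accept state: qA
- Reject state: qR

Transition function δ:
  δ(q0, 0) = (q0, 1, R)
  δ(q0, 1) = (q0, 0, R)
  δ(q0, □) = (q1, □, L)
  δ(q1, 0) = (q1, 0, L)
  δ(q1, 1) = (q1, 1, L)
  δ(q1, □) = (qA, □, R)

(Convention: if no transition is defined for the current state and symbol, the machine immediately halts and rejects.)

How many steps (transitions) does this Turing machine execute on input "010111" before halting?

Execution trace:
Initial: [q0]010111
Step 1: δ(q0, 0) = (q0, 1, R) → 1[q0]10111
Step 2: δ(q0, 1) = (q0, 0, R) → 10[q0]0111
Step 3: δ(q0, 0) = (q0, 1, R) → 101[q0]111
Step 4: δ(q0, 1) = (q0, 0, R) → 1010[q0]11
Step 5: δ(q0, 1) = (q0, 0, R) → 10100[q0]1
Step 6: δ(q0, 1) = (q0, 0, R) → 101000[q0]□
Step 7: δ(q0, □) = (q1, □, L) → 10100[q1]0□
Step 8: δ(q1, 0) = (q1, 0, L) → 1010[q1]00□
Step 9: δ(q1, 0) = (q1, 0, L) → 101[q1]000□
Step 10: δ(q1, 0) = (q1, 0, L) → 10[q1]1000□
Step 11: δ(q1, 1) = (q1, 1, L) → 1[q1]01000□
Step 12: δ(q1, 0) = (q1, 0, L) → [q1]101000□
Step 13: δ(q1, 1) = (q1, 1, L) → [q1]□101000□
Step 14: δ(q1, □) = (qA, □, R) → □[qA]101000□

The machine reaches the accept state qA and halts.

The machine executed 14 steps before halting.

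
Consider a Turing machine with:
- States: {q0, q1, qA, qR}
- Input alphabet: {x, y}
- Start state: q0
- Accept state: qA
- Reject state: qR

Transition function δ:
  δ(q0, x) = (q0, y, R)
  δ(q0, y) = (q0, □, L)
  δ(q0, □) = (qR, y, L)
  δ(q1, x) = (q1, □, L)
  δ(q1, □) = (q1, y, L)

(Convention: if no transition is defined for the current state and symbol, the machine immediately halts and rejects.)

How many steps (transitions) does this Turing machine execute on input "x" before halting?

Execution trace:
Initial: [q0]x
Step 1: δ(q0, x) = (q0, y, R) → y[q0]□
Step 2: δ(q0, □) = (qR, y, L) → [qR]yy

The machine reaches the reject state qR and halts.

The machine executed 2 steps before halting.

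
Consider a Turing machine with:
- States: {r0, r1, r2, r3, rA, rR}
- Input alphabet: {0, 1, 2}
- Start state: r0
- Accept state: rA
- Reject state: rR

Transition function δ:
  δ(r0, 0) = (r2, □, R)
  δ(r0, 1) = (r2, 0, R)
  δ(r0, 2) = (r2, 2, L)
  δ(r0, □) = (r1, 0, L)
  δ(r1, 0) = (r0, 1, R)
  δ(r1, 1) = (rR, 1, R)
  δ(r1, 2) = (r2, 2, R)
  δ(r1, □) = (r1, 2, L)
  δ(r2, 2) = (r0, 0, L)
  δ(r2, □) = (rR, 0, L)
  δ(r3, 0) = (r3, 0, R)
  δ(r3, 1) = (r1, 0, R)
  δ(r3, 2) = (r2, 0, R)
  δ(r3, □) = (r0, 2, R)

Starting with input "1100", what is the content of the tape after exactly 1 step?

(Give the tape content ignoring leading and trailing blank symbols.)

Execution trace:
Initial: [r0]1100
Step 1: δ(r0, 1) = (r2, 0, R) → 0[r2]100

No transition is defined for δ(r2, 1). By convention the machine halts and rejects.

After 1 step, the tape (ignoring leading/trailing blanks) is: 0100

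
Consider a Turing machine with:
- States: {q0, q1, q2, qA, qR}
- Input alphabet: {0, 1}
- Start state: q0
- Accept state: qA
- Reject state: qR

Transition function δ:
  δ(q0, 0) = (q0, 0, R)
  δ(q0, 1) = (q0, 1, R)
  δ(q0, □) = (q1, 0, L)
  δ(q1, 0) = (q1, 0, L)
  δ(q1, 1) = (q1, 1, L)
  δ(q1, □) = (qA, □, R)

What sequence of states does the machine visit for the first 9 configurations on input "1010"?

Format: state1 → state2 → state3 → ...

Execution trace:
Initial: [q0]1010
Step 1: δ(q0, 1) = (q0, 1, R) → 1[q0]010
Step 2: δ(q0, 0) = (q0, 0, R) → 10[q0]10
Step 3: δ(q0, 1) = (q0, 1, R) → 101[q0]0
Step 4: δ(q0, 0) = (q0, 0, R) → 1010[q0]□
Step 5: δ(q0, □) = (q1, 0, L) → 101[q1]00
Step 6: δ(q1, 0) = (q1, 0, L) → 10[q1]100
Step 7: δ(q1, 1) = (q1, 1, L) → 1[q1]0100
Step 8: δ(q1, 0) = (q1, 0, L) → [q1]10100

State sequence: q0 → q0 → q0 → q0 → q0 → q1 → q1 → q1 → q1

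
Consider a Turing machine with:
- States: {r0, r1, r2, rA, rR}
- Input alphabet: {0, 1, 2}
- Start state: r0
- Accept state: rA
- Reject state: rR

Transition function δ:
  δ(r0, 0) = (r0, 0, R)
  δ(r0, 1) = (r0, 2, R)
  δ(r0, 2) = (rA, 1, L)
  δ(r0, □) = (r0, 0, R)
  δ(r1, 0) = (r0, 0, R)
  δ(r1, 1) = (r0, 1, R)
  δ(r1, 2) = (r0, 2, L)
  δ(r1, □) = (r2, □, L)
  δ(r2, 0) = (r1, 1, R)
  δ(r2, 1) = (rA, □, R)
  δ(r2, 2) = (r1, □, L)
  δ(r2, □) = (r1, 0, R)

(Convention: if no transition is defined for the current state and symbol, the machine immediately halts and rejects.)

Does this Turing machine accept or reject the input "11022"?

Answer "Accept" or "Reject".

Execution trace:
Initial: [r0]11022
Step 1: δ(r0, 1) = (r0, 2, R) → 2[r0]1022
Step 2: δ(r0, 1) = (r0, 2, R) → 22[r0]022
Step 3: δ(r0, 0) = (r0, 0, R) → 220[r0]22
Step 4: δ(r0, 2) = (rA, 1, L) → 22[rA]012

The machine reaches the accept state rA and halts.

Answer: Accept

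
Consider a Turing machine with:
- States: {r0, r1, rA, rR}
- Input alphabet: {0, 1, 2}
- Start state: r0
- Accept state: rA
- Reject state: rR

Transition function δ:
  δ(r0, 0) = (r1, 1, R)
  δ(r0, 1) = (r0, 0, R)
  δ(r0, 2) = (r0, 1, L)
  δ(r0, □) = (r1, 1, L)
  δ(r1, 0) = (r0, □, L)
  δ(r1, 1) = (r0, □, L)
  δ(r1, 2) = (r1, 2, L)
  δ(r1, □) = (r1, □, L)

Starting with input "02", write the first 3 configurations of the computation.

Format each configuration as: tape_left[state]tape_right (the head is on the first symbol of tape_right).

Transitions applied:
Step 1: δ(r0, 0) = (r1, 1, R)
Step 2: δ(r1, 2) = (r1, 2, L)

The first 3 configurations are:
[r0]02 ⊢ 1[r1]2 ⊢ [r1]12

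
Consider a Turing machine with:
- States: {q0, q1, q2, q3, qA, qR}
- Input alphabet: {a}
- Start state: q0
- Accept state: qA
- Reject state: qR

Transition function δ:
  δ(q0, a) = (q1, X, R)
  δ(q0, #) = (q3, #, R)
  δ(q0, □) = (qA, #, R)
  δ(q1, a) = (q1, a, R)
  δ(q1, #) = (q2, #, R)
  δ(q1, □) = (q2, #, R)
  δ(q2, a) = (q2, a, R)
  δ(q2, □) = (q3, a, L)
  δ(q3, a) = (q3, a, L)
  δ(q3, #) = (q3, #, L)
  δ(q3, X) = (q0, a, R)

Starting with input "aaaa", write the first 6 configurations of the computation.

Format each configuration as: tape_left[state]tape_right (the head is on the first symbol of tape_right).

Transitions applied:
Step 1: δ(q0, a) = (q1, X, R)
Step 2: δ(q1, a) = (q1, a, R)
Step 3: δ(q1, a) = (q1, a, R)
Step 4: δ(q1, a) = (q1, a, R)
Step 5: δ(q1, □) = (q2, #, R)

The first 6 configurations are:
[q0]aaaa ⊢ X[q1]aaa ⊢ Xa[q1]aa ⊢ Xaa[q1]a ⊢ Xaaa[q1]□ ⊢ Xaaa#[q2]□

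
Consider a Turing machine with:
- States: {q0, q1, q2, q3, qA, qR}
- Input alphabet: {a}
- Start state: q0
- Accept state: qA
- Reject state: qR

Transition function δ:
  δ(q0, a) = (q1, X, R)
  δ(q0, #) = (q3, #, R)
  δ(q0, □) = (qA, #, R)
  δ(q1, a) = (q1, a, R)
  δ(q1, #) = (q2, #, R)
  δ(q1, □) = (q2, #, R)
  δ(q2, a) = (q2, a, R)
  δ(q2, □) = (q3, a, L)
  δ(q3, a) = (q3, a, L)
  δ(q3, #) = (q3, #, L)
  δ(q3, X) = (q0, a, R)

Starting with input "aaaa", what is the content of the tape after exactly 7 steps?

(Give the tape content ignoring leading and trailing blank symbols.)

Execution trace:
Initial: [q0]aaaa
Step 1: δ(q0, a) = (q1, X, R) → X[q1]aaa
Step 2: δ(q1, a) = (q1, a, R) → Xa[q1]aa
Step 3: δ(q1, a) = (q1, a, R) → Xaa[q1]a
Step 4: δ(q1, a) = (q1, a, R) → Xaaa[q1]□
Step 5: δ(q1, □) = (q2, #, R) → Xaaa#[q2]□
Step 6: δ(q2, □) = (q3, a, L) → Xaaa[q3]#a
Step 7: δ(q3, #) = (q3, #, L) → Xaa[q3]a#a

After 7 steps, the tape (ignoring leading/trailing blanks) is: Xaaa#a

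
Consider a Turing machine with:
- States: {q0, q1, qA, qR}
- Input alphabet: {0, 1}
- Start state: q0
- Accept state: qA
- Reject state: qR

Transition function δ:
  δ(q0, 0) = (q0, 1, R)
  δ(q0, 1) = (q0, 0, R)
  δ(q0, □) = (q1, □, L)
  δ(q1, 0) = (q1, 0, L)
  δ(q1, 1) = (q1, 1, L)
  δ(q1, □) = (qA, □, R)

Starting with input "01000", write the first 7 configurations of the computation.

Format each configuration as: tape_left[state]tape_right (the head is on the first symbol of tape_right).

Transitions applied:
Step 1: δ(q0, 0) = (q0, 1, R)
Step 2: δ(q0, 1) = (q0, 0, R)
Step 3: δ(q0, 0) = (q0, 1, R)
Step 4: δ(q0, 0) = (q0, 1, R)
Step 5: δ(q0, 0) = (q0, 1, R)
Step 6: δ(q0, □) = (q1, □, L)

The first 7 configurations are:
[q0]01000 ⊢ 1[q0]1000 ⊢ 10[q0]000 ⊢ 101[q0]00 ⊢ 1011[q0]0 ⊢ 10111[q0]□ ⊢ 1011[q1]1□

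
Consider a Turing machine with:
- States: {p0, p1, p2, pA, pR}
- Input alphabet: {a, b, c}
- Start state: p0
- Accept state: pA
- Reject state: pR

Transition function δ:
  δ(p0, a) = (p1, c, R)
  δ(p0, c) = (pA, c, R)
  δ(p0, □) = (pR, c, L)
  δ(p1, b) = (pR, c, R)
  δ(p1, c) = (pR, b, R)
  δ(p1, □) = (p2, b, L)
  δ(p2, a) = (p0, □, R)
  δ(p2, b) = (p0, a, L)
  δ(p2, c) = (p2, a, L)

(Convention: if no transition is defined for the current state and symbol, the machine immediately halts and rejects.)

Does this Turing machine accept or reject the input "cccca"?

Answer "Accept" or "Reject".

Execution trace:
Initial: [p0]cccca
Step 1: δ(p0, c) = (pA, c, R) → c[pA]ccca

The machine reaches the accept state pA and halts.

Answer: Accept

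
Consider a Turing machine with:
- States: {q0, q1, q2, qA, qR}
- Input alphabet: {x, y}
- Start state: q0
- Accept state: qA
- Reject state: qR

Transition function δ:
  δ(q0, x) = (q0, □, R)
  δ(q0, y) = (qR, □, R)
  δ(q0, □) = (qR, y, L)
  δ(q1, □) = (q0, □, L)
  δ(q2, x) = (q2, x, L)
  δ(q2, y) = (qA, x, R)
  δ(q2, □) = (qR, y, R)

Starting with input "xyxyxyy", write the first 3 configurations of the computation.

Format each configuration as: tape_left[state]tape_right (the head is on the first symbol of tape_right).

Transitions applied:
Step 1: δ(q0, x) = (q0, □, R)
Step 2: δ(q0, y) = (qR, □, R)

The first 3 configurations are:
[q0]xyxyxyy ⊢ □[q0]yxyxyy ⊢ □□[qR]xyxyy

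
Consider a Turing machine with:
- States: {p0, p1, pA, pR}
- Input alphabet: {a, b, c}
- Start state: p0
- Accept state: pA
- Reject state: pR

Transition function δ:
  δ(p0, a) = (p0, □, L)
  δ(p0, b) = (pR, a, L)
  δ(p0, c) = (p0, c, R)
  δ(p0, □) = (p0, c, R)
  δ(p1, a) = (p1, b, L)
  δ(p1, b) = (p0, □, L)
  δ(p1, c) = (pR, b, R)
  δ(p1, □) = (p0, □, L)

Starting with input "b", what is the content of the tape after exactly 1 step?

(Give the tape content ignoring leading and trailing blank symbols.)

Execution trace:
Initial: [p0]b
Step 1: δ(p0, b) = (pR, a, L) → [pR]□a

The machine reaches the reject state pR and halts.

After 1 step, the tape (ignoring leading/trailing blanks) is: a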